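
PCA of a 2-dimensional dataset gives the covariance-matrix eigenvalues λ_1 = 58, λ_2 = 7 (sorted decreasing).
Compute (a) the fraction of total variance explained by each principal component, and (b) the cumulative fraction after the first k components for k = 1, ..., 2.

Step 1 — total variance = trace(Sigma) = Σ λ_i = 58 + 7 = 65.

Step 2 — fraction explained by component i = λ_i / Σ λ:
  PC1: 58/65 = 0.8923
  PC2: 7/65 = 0.1077

Step 3 — cumulative fraction after k components = (λ_1 + ... + λ_k) / Σ λ:
  k = 1: 58/65 = 0.8923
  k = 2: (58 + 7)/65 = 65/65 = 1

Summary (fraction, with percent):

explained: PC1 0.8923 (89.23%), PC2 0.1077 (10.77%);  cumulative: 0.8923, 1


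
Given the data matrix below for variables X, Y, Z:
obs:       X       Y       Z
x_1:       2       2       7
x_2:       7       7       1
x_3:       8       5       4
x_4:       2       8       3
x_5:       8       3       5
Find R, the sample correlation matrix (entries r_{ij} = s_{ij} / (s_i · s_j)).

Step 1 — column means:
  mean(X) = (2 + 7 + 8 + 2 + 8) / 5 = 27/5 = 5.4
  mean(Y) = (2 + 7 + 5 + 8 + 3) / 5 = 25/5 = 5
  mean(Z) = (7 + 1 + 4 + 3 + 5) / 5 = 20/5 = 4

Step 2 — sample variances and covariances s[i,j] = (1/(n-1)) · Σ_k (x_{k,i} - mean_i) · (x_{k,j} - mean_j), with n-1 = 4:
  s[X,X] = ((-3.4)·(-3.4) + (1.6)·(1.6) + (2.6)·(2.6) + (-3.4)·(-3.4) + (2.6)·(2.6)) / 4 = 39.2/4 = 9.8
  s[X,Y] = ((-3.4)·(-3) + (1.6)·(2) + (2.6)·(0) + (-3.4)·(3) + (2.6)·(-2)) / 4 = -2/4 = -0.5
  s[X,Z] = ((-3.4)·(3) + (1.6)·(-3) + (2.6)·(0) + (-3.4)·(-1) + (2.6)·(1)) / 4 = -9/4 = -2.25
  s[Y,Y] = ((-3)·(-3) + (2)·(2) + (0)·(0) + (3)·(3) + (-2)·(-2)) / 4 = 26/4 = 6.5
  s[Y,Z] = ((-3)·(3) + (2)·(-3) + (0)·(0) + (3)·(-1) + (-2)·(1)) / 4 = -20/4 = -5
  s[Z,Z] = ((3)·(3) + (-3)·(-3) + (0)·(0) + (-1)·(-1) + (1)·(1)) / 4 = 20/4 = 5
  Sample standard deviations s_i = √(s[i,i]):
  s(X) = √(9.8) = 3.1305
  s(Y) = √(6.5) = 2.5495
  s(Z) = √(5) = 2.2361

Step 3 — r_{ij} = s_{ij} / (s_i · s_j):
  r[X,X] = 1 (diagonal).
  r[X,Y] = -0.5 / (3.1305 · 2.5495) = -0.5 / 7.9812 = -0.0626
  r[X,Z] = -2.25 / (3.1305 · 2.2361) = -2.25 / 7 = -0.3214
  r[Y,Y] = 1 (diagonal).
  r[Y,Z] = -5 / (2.5495 · 2.2361) = -5 / 5.7009 = -0.8771
  r[Z,Z] = 1 (diagonal).

R is symmetric with unit diagonal. Assembling:

R = [[1, -0.0626, -0.3214],
 [-0.0626, 1, -0.8771],
 [-0.3214, -0.8771, 1]]


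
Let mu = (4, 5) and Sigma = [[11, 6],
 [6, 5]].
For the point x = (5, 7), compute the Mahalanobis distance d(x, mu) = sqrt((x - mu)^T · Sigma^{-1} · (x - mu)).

Step 1 — centre the observation: (x - mu) = (1, 2).

Step 2 — invert Sigma. det(Sigma) = 11·5 - (6)² = 19.
  Sigma^{-1} = (1/det) · [[d, -b], [-b, a]] = [[0.2632, -0.3158],
 [-0.3158, 0.5789]].

Step 3 — form the quadratic (x - mu)^T · Sigma^{-1} · (x - mu):
  Sigma^{-1} · (x - mu) = (-0.3684, 0.8421).
  (x - mu)^T · [Sigma^{-1} · (x - mu)] = (1)·(-0.3684) + (2)·(0.8421) = 1.3158.

Step 4 — take square root: d = √(1.3158) ≈ 1.1471.

d(x, mu) = √(1.3158) ≈ 1.1471


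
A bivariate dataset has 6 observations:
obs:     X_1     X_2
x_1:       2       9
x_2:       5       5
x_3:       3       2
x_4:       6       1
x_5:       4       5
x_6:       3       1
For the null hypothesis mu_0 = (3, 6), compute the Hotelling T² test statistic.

Step 1 — sample mean vector:
  mean(X_1) = (2 + 5 + 3 + 6 + 4 + 3) / 6 = 23/6 = 3.8333
  mean(X_2) = (9 + 5 + 2 + 1 + 5 + 1) / 6 = 23/6 = 3.8333
  x̄ = (3.8333, 3.8333),  deviation x̄ - mu_0 = (3.8333, 3.8333) - (3, 6) = (0.8333, -2.1667).

Step 2 — sample covariance matrix, S[i,j] = (1/(n-1)) · Σ_k (x_{k,i} - mean_i) · (x_{k,j} - mean_j), divisor n-1 = 5:
  S[X_1,X_1] = ((-1.8333)·(-1.8333) + (1.1667)·(1.1667) + (-0.8333)·(-0.8333) + (2.1667)·(2.1667) + (0.1667)·(0.1667) + (-0.8333)·(-0.8333)) / 5 = 10.8333/5 = 2.1667
  S[X_1,X_2] = ((-1.8333)·(5.1667) + (1.1667)·(1.1667) + (-0.8333)·(-1.8333) + (2.1667)·(-2.8333) + (0.1667)·(1.1667) + (-0.8333)·(-2.8333)) / 5 = -10.1667/5 = -2.0333
  S[X_2,X_2] = ((5.1667)·(5.1667) + (1.1667)·(1.1667) + (-1.8333)·(-1.8333) + (-2.8333)·(-2.8333) + (1.1667)·(1.1667) + (-2.8333)·(-2.8333)) / 5 = 48.8333/5 = 9.7667
  S = [[2.1667, -2.0333],
 [-2.0333, 9.7667]].

Step 3 — invert S. det(S) = 2.1667·9.7667 - (-2.0333)² = 17.0267.
  S^{-1} = (1/det) · [[d, -b], [-b, a]] = [[0.5736, 0.1194],
 [0.1194, 0.1273]].

Step 4 — quadratic form (x̄ - mu_0)^T · S^{-1} · (x̄ - mu_0):
  S^{-1} · (x̄ - mu_0) = (0.2193, -0.1762),
  (x̄ - mu_0)^T · [...] = (0.8333)·(0.2193) + (-2.1667)·(-0.1762) = 0.5645.

Step 5 — scale by n: T² = 6 · 0.5645 = 3.3868.

T² ≈ 3.3868


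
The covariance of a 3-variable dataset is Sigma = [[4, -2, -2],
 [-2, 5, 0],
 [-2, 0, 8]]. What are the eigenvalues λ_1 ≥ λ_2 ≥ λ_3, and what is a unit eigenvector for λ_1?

Step 1 — characteristic polynomial p(λ) = det(λI - Sigma) = λ³ - tr·λ² + c_1·λ - det, where tr = trace, c_1 = sum of the principal 2×2 minors, det = det(Sigma):
  tr = 4 + 5 + 8 = 17,
  c_1 = (4·5 - (-2)²) + (4·8 - (-2)²) + (5·8 - (0)²) = 16 + 28 + 40 = 84,
  det = 4·(5·8 - (0)²) - (-2)·((-2)·8 - (0)·(-2)) + (-2)·((-2)·(0) - 5·(-2)) = 4·(40) - (-2)·(-16) + (-2)·(10) = 108.
  So p(λ) = λ³ - 17λ² + 84λ - 108.
Step 2 — look for an integer root (rational root theorem: any rational root is an integer divisor of 108). Testing λ = 2:
  p(2) = 8 - 68 + 168 - 108 = 0  ✓
  Dividing out (λ - 2): p(λ) = (λ - 2)(λ² - 15λ + 54).
Step 3 — remaining eigenvalues from the quadratic λ² - 15λ + 54 = 0:
  Δ = 15² - 4·54 = 225 - 216 = 9,  λ = (15 ± √9)/2 = (15 ± 3)/2 = 9 or 6.
  Sorted: λ_1 = 9,  λ_2 = 6,  λ_3 = 2  (check: sum = 17 = tr ✓).

Step 4 — unit eigenvector for λ_1 = 9: v spans the null space of (Sigma - λ_1 I), whose rows are
  r_1 = (-5, -2, -2),  r_2 = (-2, -4, 0),  r_3 = (-2, 0, -1).
  v is orthogonal to every row, so take v ∝ r_1 × r_2 = ((-2)·(0) - (-2)·(-4), (-2)·(-2) - (-5)·(0), (-5)·(-4) - (-2)·(-2)) = (-8, 4, 16).
  Rescale (divide by 4; multiply by -1 so the first nonzero entry is positive): u = (2, -1, -4).
  ||u|| = √((2)² + (-1)² + (-4)²) = √(21) ≈ 4.5826,  v_1 = u/||u|| ≈ (0.4364, -0.2182, -0.8729) (||v_1|| = 1).

λ_1 = 9,  λ_2 = 6,  λ_3 = 2;  v_1 ≈ (0.4364, -0.2182, -0.8729)


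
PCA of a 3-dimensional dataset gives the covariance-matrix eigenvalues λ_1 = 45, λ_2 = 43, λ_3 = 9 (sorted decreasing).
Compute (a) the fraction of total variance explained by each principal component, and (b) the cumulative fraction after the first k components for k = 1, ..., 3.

Step 1 — total variance = trace(Sigma) = Σ λ_i = 45 + 43 + 9 = 97.

Step 2 — fraction explained by component i = λ_i / Σ λ:
  PC1: 45/97 = 0.4639
  PC2: 43/97 = 0.4433
  PC3: 9/97 = 0.0928

Step 3 — cumulative fraction after k components = (λ_1 + ... + λ_k) / Σ λ:
  k = 1: 45/97 = 0.4639
  k = 2: (45 + 43)/97 = 88/97 = 0.9072
  k = 3: (45 + 43 + 9)/97 = 97/97 = 1

Summary (fraction, with percent):

explained: PC1 0.4639 (46.39%), PC2 0.4433 (44.33%), PC3 0.0928 (9.28%);  cumulative: 0.4639, 0.9072, 1


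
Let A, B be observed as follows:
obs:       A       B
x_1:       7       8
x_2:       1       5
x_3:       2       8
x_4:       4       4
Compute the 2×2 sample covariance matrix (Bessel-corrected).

Step 1 — column means:
  mean(A) = (7 + 1 + 2 + 4) / 4 = 14/4 = 3.5
  mean(B) = (8 + 5 + 8 + 4) / 4 = 25/4 = 6.25

Step 2 — sample covariance S[i,j] = (1/(n-1)) · Σ_k (x_{k,i} - mean_i) · (x_{k,j} - mean_j), with n-1 = 3.
  S[A,A] = ((3.5)·(3.5) + (-2.5)·(-2.5) + (-1.5)·(-1.5) + (0.5)·(0.5)) / 3 = 21/3 = 7
  S[A,B] = ((3.5)·(1.75) + (-2.5)·(-1.25) + (-1.5)·(1.75) + (0.5)·(-2.25)) / 3 = 5.5/3 = 1.8333
  S[B,B] = ((1.75)·(1.75) + (-1.25)·(-1.25) + (1.75)·(1.75) + (-2.25)·(-2.25)) / 3 = 12.75/3 = 4.25

S is symmetric (S[j,i] = S[i,j]). Assembling:

S = [[7, 1.8333],
 [1.8333, 4.25]]


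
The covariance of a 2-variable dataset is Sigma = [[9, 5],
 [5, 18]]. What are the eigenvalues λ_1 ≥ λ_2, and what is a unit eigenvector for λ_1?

Step 1 — characteristic polynomial of 2×2 Sigma:
  det(Sigma - λI) = λ² - trace · λ + det = 0.
  trace = 9 + 18 = 27, det = 9·18 - (5)² = 137.
Step 2 — discriminant:
  Δ = trace² - 4·det = 729 - 548 = 181.
Step 3 — eigenvalues:
  λ = (trace ± √Δ)/2 = (27 ± 13.4536)/2,
  λ_1 = 20.2268,  λ_2 = 6.7732.

Step 4 — unit eigenvector for λ_1: solve (Sigma - λ_1 I)v = 0. First row:
  (9 - 20.2268)·v_x + (5)·v_y = 0, i.e. (-11.2268)·v_x + (5)·v_y = 0,
  so v ∝ (b, λ_1 - a) = (5, 11.2268) = u.
  ||u|| = √((5)² + (11.2268)²) = √(151.0413) ≈ 12.2899,
  v_1 = u/||u|| ≈ (0.4068, 0.9135) (||v_1|| = 1).

λ_1 = 20.2268,  λ_2 = 6.7732;  v_1 ≈ (0.4068, 0.9135)


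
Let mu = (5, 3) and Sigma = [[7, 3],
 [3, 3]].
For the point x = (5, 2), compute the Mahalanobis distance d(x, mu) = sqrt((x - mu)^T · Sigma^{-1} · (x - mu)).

Step 1 — centre the observation: (x - mu) = (0, -1).

Step 2 — invert Sigma. det(Sigma) = 7·3 - (3)² = 12.
  Sigma^{-1} = (1/det) · [[d, -b], [-b, a]] = [[0.25, -0.25],
 [-0.25, 0.5833]].

Step 3 — form the quadratic (x - mu)^T · Sigma^{-1} · (x - mu):
  Sigma^{-1} · (x - mu) = (0.25, -0.5833).
  (x - mu)^T · [Sigma^{-1} · (x - mu)] = (0)·(0.25) + (-1)·(-0.5833) = 0.5833.

Step 4 — take square root: d = √(0.5833) ≈ 0.7638.

d(x, mu) = √(0.5833) ≈ 0.7638


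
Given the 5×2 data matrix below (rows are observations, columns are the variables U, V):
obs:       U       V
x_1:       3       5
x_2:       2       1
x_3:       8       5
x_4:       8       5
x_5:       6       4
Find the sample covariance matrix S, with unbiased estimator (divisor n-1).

Step 1 — column means:
  mean(U) = (3 + 2 + 8 + 8 + 6) / 5 = 27/5 = 5.4
  mean(V) = (5 + 1 + 5 + 5 + 4) / 5 = 20/5 = 4

Step 2 — sample covariance S[i,j] = (1/(n-1)) · Σ_k (x_{k,i} - mean_i) · (x_{k,j} - mean_j), with n-1 = 4.
  S[U,U] = ((-2.4)·(-2.4) + (-3.4)·(-3.4) + (2.6)·(2.6) + (2.6)·(2.6) + (0.6)·(0.6)) / 4 = 31.2/4 = 7.8
  S[U,V] = ((-2.4)·(1) + (-3.4)·(-3) + (2.6)·(1) + (2.6)·(1) + (0.6)·(0)) / 4 = 13/4 = 3.25
  S[V,V] = ((1)·(1) + (-3)·(-3) + (1)·(1) + (1)·(1) + (0)·(0)) / 4 = 12/4 = 3

S is symmetric (S[j,i] = S[i,j]). Assembling:

S = [[7.8, 3.25],
 [3.25, 3]]


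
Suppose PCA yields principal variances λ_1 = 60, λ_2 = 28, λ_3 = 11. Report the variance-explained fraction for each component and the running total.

Step 1 — total variance = trace(Sigma) = Σ λ_i = 60 + 28 + 11 = 99.

Step 2 — fraction explained by component i = λ_i / Σ λ:
  PC1: 60/99 = 0.6061
  PC2: 28/99 = 0.2828
  PC3: 11/99 = 0.1111

Step 3 — cumulative fraction after k components = (λ_1 + ... + λ_k) / Σ λ:
  k = 1: 60/99 = 0.6061
  k = 2: (60 + 28)/99 = 88/99 = 0.8889
  k = 3: (60 + 28 + 11)/99 = 99/99 = 1

Summary (fraction, with percent):

explained: PC1 0.6061 (60.61%), PC2 0.2828 (28.28%), PC3 0.1111 (11.11%);  cumulative: 0.6061, 0.8889, 1


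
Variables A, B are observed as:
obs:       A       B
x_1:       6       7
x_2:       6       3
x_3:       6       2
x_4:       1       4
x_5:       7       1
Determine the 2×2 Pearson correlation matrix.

Step 1 — column means:
  mean(A) = (6 + 6 + 6 + 1 + 7) / 5 = 26/5 = 5.2
  mean(B) = (7 + 3 + 2 + 4 + 1) / 5 = 17/5 = 3.4

Step 2 — sample variances and covariances s[i,j] = (1/(n-1)) · Σ_k (x_{k,i} - mean_i) · (x_{k,j} - mean_j), with n-1 = 4:
  s[A,A] = ((0.8)·(0.8) + (0.8)·(0.8) + (0.8)·(0.8) + (-4.2)·(-4.2) + (1.8)·(1.8)) / 4 = 22.8/4 = 5.7
  s[A,B] = ((0.8)·(3.6) + (0.8)·(-0.4) + (0.8)·(-1.4) + (-4.2)·(0.6) + (1.8)·(-2.4)) / 4 = -5.4/4 = -1.35
  s[B,B] = ((3.6)·(3.6) + (-0.4)·(-0.4) + (-1.4)·(-1.4) + (0.6)·(0.6) + (-2.4)·(-2.4)) / 4 = 21.2/4 = 5.3
  Sample standard deviations s_i = √(s[i,i]):
  s(A) = √(5.7) = 2.3875
  s(B) = √(5.3) = 2.3022

Step 3 — r_{ij} = s_{ij} / (s_i · s_j):
  r[A,A] = 1 (diagonal).
  r[A,B] = -1.35 / (2.3875 · 2.3022) = -1.35 / 5.4964 = -0.2456
  r[B,B] = 1 (diagonal).

R is symmetric with unit diagonal. Assembling:

R = [[1, -0.2456],
 [-0.2456, 1]]


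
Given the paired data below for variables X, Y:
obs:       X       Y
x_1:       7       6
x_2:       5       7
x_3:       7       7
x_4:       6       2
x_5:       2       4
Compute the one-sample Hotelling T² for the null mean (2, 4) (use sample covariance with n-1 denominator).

Step 1 — sample mean vector:
  mean(X) = (7 + 5 + 7 + 6 + 2) / 5 = 27/5 = 5.4
  mean(Y) = (6 + 7 + 7 + 2 + 4) / 5 = 26/5 = 5.2
  x̄ = (5.4, 5.2),  deviation x̄ - mu_0 = (5.4, 5.2) - (2, 4) = (3.4, 1.2).

Step 2 — sample covariance matrix, S[i,j] = (1/(n-1)) · Σ_k (x_{k,i} - mean_i) · (x_{k,j} - mean_j), divisor n-1 = 4:
  S[X,X] = ((1.6)·(1.6) + (-0.4)·(-0.4) + (1.6)·(1.6) + (0.6)·(0.6) + (-3.4)·(-3.4)) / 4 = 17.2/4 = 4.3
  S[X,Y] = ((1.6)·(0.8) + (-0.4)·(1.8) + (1.6)·(1.8) + (0.6)·(-3.2) + (-3.4)·(-1.2)) / 4 = 5.6/4 = 1.4
  S[Y,Y] = ((0.8)·(0.8) + (1.8)·(1.8) + (1.8)·(1.8) + (-3.2)·(-3.2) + (-1.2)·(-1.2)) / 4 = 18.8/4 = 4.7
  S = [[4.3, 1.4],
 [1.4, 4.7]].

Step 3 — invert S. det(S) = 4.3·4.7 - (1.4)² = 18.25.
  S^{-1} = (1/det) · [[d, -b], [-b, a]] = [[0.2575, -0.0767],
 [-0.0767, 0.2356]].

Step 4 — quadratic form (x̄ - mu_0)^T · S^{-1} · (x̄ - mu_0):
  S^{-1} · (x̄ - mu_0) = (0.7836, 0.0219),
  (x̄ - mu_0)^T · [...] = (3.4)·(0.7836) + (1.2)·(0.0219) = 2.6904.

Step 5 — scale by n: T² = 5 · 2.6904 = 13.4521.

T² ≈ 13.4521


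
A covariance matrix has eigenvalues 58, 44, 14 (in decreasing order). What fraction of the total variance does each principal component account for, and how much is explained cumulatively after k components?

Step 1 — total variance = trace(Sigma) = Σ λ_i = 58 + 44 + 14 = 116.

Step 2 — fraction explained by component i = λ_i / Σ λ:
  PC1: 58/116 = 0.5
  PC2: 44/116 = 0.3793
  PC3: 14/116 = 0.1207

Step 3 — cumulative fraction after k components = (λ_1 + ... + λ_k) / Σ λ:
  k = 1: 58/116 = 0.5
  k = 2: (58 + 44)/116 = 102/116 = 0.8793
  k = 3: (58 + 44 + 14)/116 = 116/116 = 1

Summary (fraction, with percent):

explained: PC1 0.5 (50%), PC2 0.3793 (37.93%), PC3 0.1207 (12.07%);  cumulative: 0.5, 0.8793, 1


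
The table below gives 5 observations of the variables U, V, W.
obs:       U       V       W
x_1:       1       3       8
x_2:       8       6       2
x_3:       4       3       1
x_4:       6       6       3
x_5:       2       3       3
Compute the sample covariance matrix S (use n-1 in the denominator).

Step 1 — column means:
  mean(U) = (1 + 8 + 4 + 6 + 2) / 5 = 21/5 = 4.2
  mean(V) = (3 + 6 + 3 + 6 + 3) / 5 = 21/5 = 4.2
  mean(W) = (8 + 2 + 1 + 3 + 3) / 5 = 17/5 = 3.4

Step 2 — sample covariance S[i,j] = (1/(n-1)) · Σ_k (x_{k,i} - mean_i) · (x_{k,j} - mean_j), with n-1 = 4.
  S[U,U] = ((-3.2)·(-3.2) + (3.8)·(3.8) + (-0.2)·(-0.2) + (1.8)·(1.8) + (-2.2)·(-2.2)) / 4 = 32.8/4 = 8.2
  S[U,V] = ((-3.2)·(-1.2) + (3.8)·(1.8) + (-0.2)·(-1.2) + (1.8)·(1.8) + (-2.2)·(-1.2)) / 4 = 16.8/4 = 4.2
  S[U,W] = ((-3.2)·(4.6) + (3.8)·(-1.4) + (-0.2)·(-2.4) + (1.8)·(-0.4) + (-2.2)·(-0.4)) / 4 = -19.4/4 = -4.85
  S[V,V] = ((-1.2)·(-1.2) + (1.8)·(1.8) + (-1.2)·(-1.2) + (1.8)·(1.8) + (-1.2)·(-1.2)) / 4 = 10.8/4 = 2.7
  S[V,W] = ((-1.2)·(4.6) + (1.8)·(-1.4) + (-1.2)·(-2.4) + (1.8)·(-0.4) + (-1.2)·(-0.4)) / 4 = -5.4/4 = -1.35
  S[W,W] = ((4.6)·(4.6) + (-1.4)·(-1.4) + (-2.4)·(-2.4) + (-0.4)·(-0.4) + (-0.4)·(-0.4)) / 4 = 29.2/4 = 7.3

S is symmetric (S[j,i] = S[i,j]). Assembling:

S = [[8.2, 4.2, -4.85],
 [4.2, 2.7, -1.35],
 [-4.85, -1.35, 7.3]]


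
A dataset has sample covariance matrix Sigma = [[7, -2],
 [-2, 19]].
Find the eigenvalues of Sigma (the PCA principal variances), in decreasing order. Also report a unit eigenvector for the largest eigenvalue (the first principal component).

Step 1 — characteristic polynomial of 2×2 Sigma:
  det(Sigma - λI) = λ² - trace · λ + det = 0.
  trace = 7 + 19 = 26, det = 7·19 - (-2)² = 129.
Step 2 — discriminant:
  Δ = trace² - 4·det = 676 - 516 = 160.
Step 3 — eigenvalues:
  λ = (trace ± √Δ)/2 = (26 ± 12.6491)/2,
  λ_1 = 19.3246,  λ_2 = 6.6754.

Step 4 — unit eigenvector for λ_1: solve (Sigma - λ_1 I)v = 0. First row:
  (7 - 19.3246)·v_x + (-2)·v_y = 0, i.e. (-12.3246)·v_x + (-2)·v_y = 0,
  so v ∝ (b, λ_1 - a) = (-2, 12.3246); multiply by -1 so the first entry is positive: u = (2, -12.3246).
  ||u|| = √((2)² + (-12.3246)²) = √(155.8947) ≈ 12.4858,
  v_1 = u/||u|| ≈ (0.1602, -0.9871) (||v_1|| = 1).

λ_1 = 19.3246,  λ_2 = 6.6754;  v_1 ≈ (0.1602, -0.9871)


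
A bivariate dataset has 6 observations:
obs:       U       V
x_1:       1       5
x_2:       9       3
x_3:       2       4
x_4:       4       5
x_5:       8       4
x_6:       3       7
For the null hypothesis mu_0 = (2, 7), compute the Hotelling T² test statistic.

Step 1 — sample mean vector:
  mean(U) = (1 + 9 + 2 + 4 + 8 + 3) / 6 = 27/6 = 4.5
  mean(V) = (5 + 3 + 4 + 5 + 4 + 7) / 6 = 28/6 = 4.6667
  x̄ = (4.5, 4.6667),  deviation x̄ - mu_0 = (4.5, 4.6667) - (2, 7) = (2.5, -2.3333).

Step 2 — sample covariance matrix, S[i,j] = (1/(n-1)) · Σ_k (x_{k,i} - mean_i) · (x_{k,j} - mean_j), divisor n-1 = 5:
  S[U,U] = ((-3.5)·(-3.5) + (4.5)·(4.5) + (-2.5)·(-2.5) + (-0.5)·(-0.5) + (3.5)·(3.5) + (-1.5)·(-1.5)) / 5 = 53.5/5 = 10.7
  S[U,V] = ((-3.5)·(0.3333) + (4.5)·(-1.6667) + (-2.5)·(-0.6667) + (-0.5)·(0.3333) + (3.5)·(-0.6667) + (-1.5)·(2.3333)) / 5 = -13/5 = -2.6
  S[V,V] = ((0.3333)·(0.3333) + (-1.6667)·(-1.6667) + (-0.6667)·(-0.6667) + (0.3333)·(0.3333) + (-0.6667)·(-0.6667) + (2.3333)·(2.3333)) / 5 = 9.3333/5 = 1.8667
  S = [[10.7, -2.6],
 [-2.6, 1.8667]].

Step 3 — invert S. det(S) = 10.7·1.8667 - (-2.6)² = 13.2133.
  S^{-1} = (1/det) · [[d, -b], [-b, a]] = [[0.1413, 0.1968],
 [0.1968, 0.8098]].

Step 4 — quadratic form (x̄ - mu_0)^T · S^{-1} · (x̄ - mu_0):
  S^{-1} · (x̄ - mu_0) = (-0.106, -1.3976),
  (x̄ - mu_0)^T · [...] = (2.5)·(-0.106) + (-2.3333)·(-1.3976) = 2.9961.

Step 5 — scale by n: T² = 6 · 2.9961 = 17.9768.

T² ≈ 17.9768


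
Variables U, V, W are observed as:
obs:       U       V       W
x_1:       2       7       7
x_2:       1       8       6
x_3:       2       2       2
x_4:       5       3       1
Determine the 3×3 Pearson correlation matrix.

Step 1 — column means:
  mean(U) = (2 + 1 + 2 + 5) / 4 = 10/4 = 2.5
  mean(V) = (7 + 8 + 2 + 3) / 4 = 20/4 = 5
  mean(W) = (7 + 6 + 2 + 1) / 4 = 16/4 = 4

Step 2 — sample variances and covariances s[i,j] = (1/(n-1)) · Σ_k (x_{k,i} - mean_i) · (x_{k,j} - mean_j), with n-1 = 3:
  s[U,U] = ((-0.5)·(-0.5) + (-1.5)·(-1.5) + (-0.5)·(-0.5) + (2.5)·(2.5)) / 3 = 9/3 = 3
  s[U,V] = ((-0.5)·(2) + (-1.5)·(3) + (-0.5)·(-3) + (2.5)·(-2)) / 3 = -9/3 = -3
  s[U,W] = ((-0.5)·(3) + (-1.5)·(2) + (-0.5)·(-2) + (2.5)·(-3)) / 3 = -11/3 = -3.6667
  s[V,V] = ((2)·(2) + (3)·(3) + (-3)·(-3) + (-2)·(-2)) / 3 = 26/3 = 8.6667
  s[V,W] = ((2)·(3) + (3)·(2) + (-3)·(-2) + (-2)·(-3)) / 3 = 24/3 = 8
  s[W,W] = ((3)·(3) + (2)·(2) + (-2)·(-2) + (-3)·(-3)) / 3 = 26/3 = 8.6667
  Sample standard deviations s_i = √(s[i,i]):
  s(U) = √(3) = 1.7321
  s(V) = √(8.6667) = 2.9439
  s(W) = √(8.6667) = 2.9439

Step 3 — r_{ij} = s_{ij} / (s_i · s_j):
  r[U,U] = 1 (diagonal).
  r[U,V] = -3 / (1.7321 · 2.9439) = -3 / 5.099 = -0.5883
  r[U,W] = -3.6667 / (1.7321 · 2.9439) = -3.6667 / 5.099 = -0.7191
  r[V,V] = 1 (diagonal).
  r[V,W] = 8 / (2.9439 · 2.9439) = 8 / 8.6667 = 0.9231
  r[W,W] = 1 (diagonal).

R is symmetric with unit diagonal. Assembling:

R = [[1, -0.5883, -0.7191],
 [-0.5883, 1, 0.9231],
 [-0.7191, 0.9231, 1]]


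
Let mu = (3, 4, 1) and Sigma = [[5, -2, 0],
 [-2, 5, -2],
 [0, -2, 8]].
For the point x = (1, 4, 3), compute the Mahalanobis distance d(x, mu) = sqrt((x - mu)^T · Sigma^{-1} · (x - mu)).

Step 1 — centre the observation: (x - mu) = (-2, 0, 2).

Step 2 — invert Sigma (cofactor / det for 3×3, or solve directly):
  Sigma^{-1} = [[0.2432, 0.1081, 0.027],
 [0.1081, 0.2703, 0.0676],
 [0.027, 0.0676, 0.1419]].

Step 3 — form the quadratic (x - mu)^T · Sigma^{-1} · (x - mu):
  Sigma^{-1} · (x - mu) = (-0.4324, -0.0811, 0.2297).
  (x - mu)^T · [Sigma^{-1} · (x - mu)] = (-2)·(-0.4324) + (0)·(-0.0811) + (2)·(0.2297) = 1.3243.

Step 4 — take square root: d = √(1.3243) ≈ 1.1508.

d(x, mu) = √(1.3243) ≈ 1.1508


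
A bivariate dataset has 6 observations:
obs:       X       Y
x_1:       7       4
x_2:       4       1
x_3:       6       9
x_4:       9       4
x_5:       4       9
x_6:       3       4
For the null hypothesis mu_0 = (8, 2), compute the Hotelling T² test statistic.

Step 1 — sample mean vector:
  mean(X) = (7 + 4 + 6 + 9 + 4 + 3) / 6 = 33/6 = 5.5
  mean(Y) = (4 + 1 + 9 + 4 + 9 + 4) / 6 = 31/6 = 5.1667
  x̄ = (5.5, 5.1667),  deviation x̄ - mu_0 = (5.5, 5.1667) - (8, 2) = (-2.5, 3.1667).

Step 2 — sample covariance matrix, S[i,j] = (1/(n-1)) · Σ_k (x_{k,i} - mean_i) · (x_{k,j} - mean_j), divisor n-1 = 5:
  S[X,X] = ((1.5)·(1.5) + (-1.5)·(-1.5) + (0.5)·(0.5) + (3.5)·(3.5) + (-1.5)·(-1.5) + (-2.5)·(-2.5)) / 5 = 25.5/5 = 5.1
  S[X,Y] = ((1.5)·(-1.1667) + (-1.5)·(-4.1667) + (0.5)·(3.8333) + (3.5)·(-1.1667) + (-1.5)·(3.8333) + (-2.5)·(-1.1667)) / 5 = -0.5/5 = -0.1
  S[Y,Y] = ((-1.1667)·(-1.1667) + (-4.1667)·(-4.1667) + (3.8333)·(3.8333) + (-1.1667)·(-1.1667) + (3.8333)·(3.8333) + (-1.1667)·(-1.1667)) / 5 = 50.8333/5 = 10.1667
  S = [[5.1, -0.1],
 [-0.1, 10.1667]].

Step 3 — invert S. det(S) = 5.1·10.1667 - (-0.1)² = 51.84.
  S^{-1} = (1/det) · [[d, -b], [-b, a]] = [[0.1961, 0.0019],
 [0.0019, 0.0984]].

Step 4 — quadratic form (x̄ - mu_0)^T · S^{-1} · (x̄ - mu_0):
  S^{-1} · (x̄ - mu_0) = (-0.4842, 0.3067),
  (x̄ - mu_0)^T · [...] = (-2.5)·(-0.4842) + (3.1667)·(0.3067) = 2.1817.

Step 5 — scale by n: T² = 6 · 2.1817 = 13.0903.

T² ≈ 13.0903


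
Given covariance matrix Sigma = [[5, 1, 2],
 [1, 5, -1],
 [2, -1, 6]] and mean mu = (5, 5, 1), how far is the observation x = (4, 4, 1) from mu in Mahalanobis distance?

Step 1 — centre the observation: (x - mu) = (-1, -1, 0).

Step 2 — invert Sigma (cofactor / det for 3×3, or solve directly):
  Sigma^{-1} = [[0.2522, -0.0696, -0.0957],
 [-0.0696, 0.2261, 0.0609],
 [-0.0957, 0.0609, 0.2087]].

Step 3 — form the quadratic (x - mu)^T · Sigma^{-1} · (x - mu):
  Sigma^{-1} · (x - mu) = (-0.1826, -0.1565, 0.0348).
  (x - mu)^T · [Sigma^{-1} · (x - mu)] = (-1)·(-0.1826) + (-1)·(-0.1565) + (0)·(0.0348) = 0.3391.

Step 4 — take square root: d = √(0.3391) ≈ 0.5823.

d(x, mu) = √(0.3391) ≈ 0.5823


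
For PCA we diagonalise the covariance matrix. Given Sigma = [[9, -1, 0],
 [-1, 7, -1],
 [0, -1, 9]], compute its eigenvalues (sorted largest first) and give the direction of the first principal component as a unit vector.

Step 1 — characteristic polynomial p(λ) = det(λI - Sigma) = λ³ - tr·λ² + c_1·λ - det, where tr = trace, c_1 = sum of the principal 2×2 minors, det = det(Sigma):
  tr = 9 + 7 + 9 = 25,
  c_1 = (9·7 - (-1)²) + (9·9 - (0)²) + (7·9 - (-1)²) = 62 + 81 + 62 = 205,
  det = 9·(7·9 - (-1)²) - (-1)·((-1)·9 - (-1)·(0)) + (0)·((-1)·(-1) - 7·(0)) = 9·(62) - (-1)·(-9) + (0)·(1) = 549.
  So p(λ) = λ³ - 25λ² + 205λ - 549.
Step 2 — look for an integer root (rational root theorem: any rational root is an integer divisor of 549). Testing λ = 9:
  p(9) = 729 - 2025 + 1845 - 549 = 0  ✓
  Dividing out (λ - 9): p(λ) = (λ - 9)(λ² - 16λ + 61).
Step 3 — remaining eigenvalues from the quadratic λ² - 16λ + 61 = 0:
  Δ = 16² - 4·61 = 256 - 244 = 12,  λ = (16 ± √12)/2 = (16 ± 3.4641)/2 ≈ 9.7321 or 6.2679.
  Sorted: λ_1 = 9.7321,  λ_2 = 9,  λ_3 = 6.2679  (check: sum = 25 = tr ✓).

Step 4 — unit eigenvector for λ_1 ≈ 9.7321: v spans the null space of (Sigma - λ_1 I), whose rows are
  r_1 = (-0.7321, -1, 0),  r_2 = (-1, -2.7321, -1),  r_3 = (0, -1, -0.7321).
  v is orthogonal to every row, so take v ∝ r_1 × r_2 = ((-1)·(-1) - (0)·(-2.7321), (0)·(-1) - (-0.7321)·(-1), (-0.7321)·(-2.7321) - (-1)·(-1)) ≈ (1, -0.7321, 1).
  Let u = (1, -0.7321, 1).
  ||u|| = √((1)² + (-0.7321)² + (1)²) = √(2.5359) ≈ 1.5925,  v_1 = u/||u|| ≈ (0.628, -0.4597, 0.628) (||v_1|| = 1).

λ_1 = 9.7321,  λ_2 = 9,  λ_3 = 6.2679;  v_1 ≈ (0.628, -0.4597, 0.628)


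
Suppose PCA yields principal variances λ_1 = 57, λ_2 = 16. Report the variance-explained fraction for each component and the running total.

Step 1 — total variance = trace(Sigma) = Σ λ_i = 57 + 16 = 73.

Step 2 — fraction explained by component i = λ_i / Σ λ:
  PC1: 57/73 = 0.7808
  PC2: 16/73 = 0.2192

Step 3 — cumulative fraction after k components = (λ_1 + ... + λ_k) / Σ λ:
  k = 1: 57/73 = 0.7808
  k = 2: (57 + 16)/73 = 73/73 = 1

Summary (fraction, with percent):

explained: PC1 0.7808 (78.08%), PC2 0.2192 (21.92%);  cumulative: 0.7808, 1


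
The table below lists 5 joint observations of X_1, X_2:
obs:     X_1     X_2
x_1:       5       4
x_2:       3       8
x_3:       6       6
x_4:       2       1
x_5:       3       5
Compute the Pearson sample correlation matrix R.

Step 1 — column means:
  mean(X_1) = (5 + 3 + 6 + 2 + 3) / 5 = 19/5 = 3.8
  mean(X_2) = (4 + 8 + 6 + 1 + 5) / 5 = 24/5 = 4.8

Step 2 — sample variances and covariances s[i,j] = (1/(n-1)) · Σ_k (x_{k,i} - mean_i) · (x_{k,j} - mean_j), with n-1 = 4:
  s[X_1,X_1] = ((1.2)·(1.2) + (-0.8)·(-0.8) + (2.2)·(2.2) + (-1.8)·(-1.8) + (-0.8)·(-0.8)) / 4 = 10.8/4 = 2.7
  s[X_1,X_2] = ((1.2)·(-0.8) + (-0.8)·(3.2) + (2.2)·(1.2) + (-1.8)·(-3.8) + (-0.8)·(0.2)) / 4 = 5.8/4 = 1.45
  s[X_2,X_2] = ((-0.8)·(-0.8) + (3.2)·(3.2) + (1.2)·(1.2) + (-3.8)·(-3.8) + (0.2)·(0.2)) / 4 = 26.8/4 = 6.7
  Sample standard deviations s_i = √(s[i,i]):
  s(X_1) = √(2.7) = 1.6432
  s(X_2) = √(6.7) = 2.5884

Step 3 — r_{ij} = s_{ij} / (s_i · s_j):
  r[X_1,X_1] = 1 (diagonal).
  r[X_1,X_2] = 1.45 / (1.6432 · 2.5884) = 1.45 / 4.2532 = 0.3409
  r[X_2,X_2] = 1 (diagonal).

R is symmetric with unit diagonal. Assembling:

R = [[1, 0.3409],
 [0.3409, 1]]


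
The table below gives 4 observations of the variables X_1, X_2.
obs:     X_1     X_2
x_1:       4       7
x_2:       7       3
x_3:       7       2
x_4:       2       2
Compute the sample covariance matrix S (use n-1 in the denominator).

Step 1 — column means:
  mean(X_1) = (4 + 7 + 7 + 2) / 4 = 20/4 = 5
  mean(X_2) = (7 + 3 + 2 + 2) / 4 = 14/4 = 3.5

Step 2 — sample covariance S[i,j] = (1/(n-1)) · Σ_k (x_{k,i} - mean_i) · (x_{k,j} - mean_j), with n-1 = 3.
  S[X_1,X_1] = ((-1)·(-1) + (2)·(2) + (2)·(2) + (-3)·(-3)) / 3 = 18/3 = 6
  S[X_1,X_2] = ((-1)·(3.5) + (2)·(-0.5) + (2)·(-1.5) + (-3)·(-1.5)) / 3 = -3/3 = -1
  S[X_2,X_2] = ((3.5)·(3.5) + (-0.5)·(-0.5) + (-1.5)·(-1.5) + (-1.5)·(-1.5)) / 3 = 17/3 = 5.6667

S is symmetric (S[j,i] = S[i,j]). Assembling:

S = [[6, -1],
 [-1, 5.6667]]


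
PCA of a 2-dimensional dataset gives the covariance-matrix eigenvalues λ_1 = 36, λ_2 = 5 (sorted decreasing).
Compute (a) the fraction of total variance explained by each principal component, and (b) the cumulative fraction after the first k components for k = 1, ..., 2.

Step 1 — total variance = trace(Sigma) = Σ λ_i = 36 + 5 = 41.

Step 2 — fraction explained by component i = λ_i / Σ λ:
  PC1: 36/41 = 0.878
  PC2: 5/41 = 0.122

Step 3 — cumulative fraction after k components = (λ_1 + ... + λ_k) / Σ λ:
  k = 1: 36/41 = 0.878
  k = 2: (36 + 5)/41 = 41/41 = 1

Summary (fraction, with percent):

explained: PC1 0.878 (87.8%), PC2 0.122 (12.2%);  cumulative: 0.878, 1


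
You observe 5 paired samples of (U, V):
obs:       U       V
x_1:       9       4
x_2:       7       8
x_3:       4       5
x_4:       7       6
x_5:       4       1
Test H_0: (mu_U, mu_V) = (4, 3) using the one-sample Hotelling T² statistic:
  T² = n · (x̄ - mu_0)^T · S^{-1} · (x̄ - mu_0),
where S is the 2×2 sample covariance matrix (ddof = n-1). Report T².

Step 1 — sample mean vector:
  mean(U) = (9 + 7 + 4 + 7 + 4) / 5 = 31/5 = 6.2
  mean(V) = (4 + 8 + 5 + 6 + 1) / 5 = 24/5 = 4.8
  x̄ = (6.2, 4.8),  deviation x̄ - mu_0 = (6.2, 4.8) - (4, 3) = (2.2, 1.8).

Step 2 — sample covariance matrix, S[i,j] = (1/(n-1)) · Σ_k (x_{k,i} - mean_i) · (x_{k,j} - mean_j), divisor n-1 = 4:
  S[U,U] = ((2.8)·(2.8) + (0.8)·(0.8) + (-2.2)·(-2.2) + (0.8)·(0.8) + (-2.2)·(-2.2)) / 4 = 18.8/4 = 4.7
  S[U,V] = ((2.8)·(-0.8) + (0.8)·(3.2) + (-2.2)·(0.2) + (0.8)·(1.2) + (-2.2)·(-3.8)) / 4 = 9.2/4 = 2.3
  S[V,V] = ((-0.8)·(-0.8) + (3.2)·(3.2) + (0.2)·(0.2) + (1.2)·(1.2) + (-3.8)·(-3.8)) / 4 = 26.8/4 = 6.7
  S = [[4.7, 2.3],
 [2.3, 6.7]].

Step 3 — invert S. det(S) = 4.7·6.7 - (2.3)² = 26.2.
  S^{-1} = (1/det) · [[d, -b], [-b, a]] = [[0.2557, -0.0878],
 [-0.0878, 0.1794]].

Step 4 — quadratic form (x̄ - mu_0)^T · S^{-1} · (x̄ - mu_0):
  S^{-1} · (x̄ - mu_0) = (0.4046, 0.1298),
  (x̄ - mu_0)^T · [...] = (2.2)·(0.4046) + (1.8)·(0.1298) = 1.1237.

Step 5 — scale by n: T² = 5 · 1.1237 = 5.6183.

T² ≈ 5.6183


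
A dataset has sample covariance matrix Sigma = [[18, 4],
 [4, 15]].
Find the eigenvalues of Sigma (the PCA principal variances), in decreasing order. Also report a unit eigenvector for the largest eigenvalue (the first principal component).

Step 1 — characteristic polynomial of 2×2 Sigma:
  det(Sigma - λI) = λ² - trace · λ + det = 0.
  trace = 18 + 15 = 33, det = 18·15 - (4)² = 254.
Step 2 — discriminant:
  Δ = trace² - 4·det = 1089 - 1016 = 73.
Step 3 — eigenvalues:
  λ = (trace ± √Δ)/2 = (33 ± 8.544)/2,
  λ_1 = 20.772,  λ_2 = 12.228.

Step 4 — unit eigenvector for λ_1: solve (Sigma - λ_1 I)v = 0. First row:
  (18 - 20.772)·v_x + (4)·v_y = 0, i.e. (-2.772)·v_x + (4)·v_y = 0,
  so v ∝ (b, λ_1 - a) = (4, 2.772) = u.
  ||u|| = √((4)² + (2.772)²) = √(23.684) ≈ 4.8666,
  v_1 = u/||u|| ≈ (0.8219, 0.5696) (||v_1|| = 1).

λ_1 = 20.772,  λ_2 = 12.228;  v_1 ≈ (0.8219, 0.5696)


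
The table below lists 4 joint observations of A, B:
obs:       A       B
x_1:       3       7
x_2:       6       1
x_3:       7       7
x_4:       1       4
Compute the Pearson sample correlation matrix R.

Step 1 — column means:
  mean(A) = (3 + 6 + 7 + 1) / 4 = 17/4 = 4.25
  mean(B) = (7 + 1 + 7 + 4) / 4 = 19/4 = 4.75

Step 2 — sample variances and covariances s[i,j] = (1/(n-1)) · Σ_k (x_{k,i} - mean_i) · (x_{k,j} - mean_j), with n-1 = 3:
  s[A,A] = ((-1.25)·(-1.25) + (1.75)·(1.75) + (2.75)·(2.75) + (-3.25)·(-3.25)) / 3 = 22.75/3 = 7.5833
  s[A,B] = ((-1.25)·(2.25) + (1.75)·(-3.75) + (2.75)·(2.25) + (-3.25)·(-0.75)) / 3 = -0.75/3 = -0.25
  s[B,B] = ((2.25)·(2.25) + (-3.75)·(-3.75) + (2.25)·(2.25) + (-0.75)·(-0.75)) / 3 = 24.75/3 = 8.25
  Sample standard deviations s_i = √(s[i,i]):
  s(A) = √(7.5833) = 2.7538
  s(B) = √(8.25) = 2.8723

Step 3 — r_{ij} = s_{ij} / (s_i · s_j):
  r[A,A] = 1 (diagonal).
  r[A,B] = -0.25 / (2.7538 · 2.8723) = -0.25 / 7.9096 = -0.0316
  r[B,B] = 1 (diagonal).

R is symmetric with unit diagonal. Assembling:

R = [[1, -0.0316],
 [-0.0316, 1]]


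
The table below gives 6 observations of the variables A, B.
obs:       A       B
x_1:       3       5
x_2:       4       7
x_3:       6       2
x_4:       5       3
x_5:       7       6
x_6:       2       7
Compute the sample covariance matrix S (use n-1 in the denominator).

Step 1 — column means:
  mean(A) = (3 + 4 + 6 + 5 + 7 + 2) / 6 = 27/6 = 4.5
  mean(B) = (5 + 7 + 2 + 3 + 6 + 7) / 6 = 30/6 = 5

Step 2 — sample covariance S[i,j] = (1/(n-1)) · Σ_k (x_{k,i} - mean_i) · (x_{k,j} - mean_j), with n-1 = 5.
  S[A,A] = ((-1.5)·(-1.5) + (-0.5)·(-0.5) + (1.5)·(1.5) + (0.5)·(0.5) + (2.5)·(2.5) + (-2.5)·(-2.5)) / 5 = 17.5/5 = 3.5
  S[A,B] = ((-1.5)·(0) + (-0.5)·(2) + (1.5)·(-3) + (0.5)·(-2) + (2.5)·(1) + (-2.5)·(2)) / 5 = -9/5 = -1.8
  S[B,B] = ((0)·(0) + (2)·(2) + (-3)·(-3) + (-2)·(-2) + (1)·(1) + (2)·(2)) / 5 = 22/5 = 4.4

S is symmetric (S[j,i] = S[i,j]). Assembling:

S = [[3.5, -1.8],
 [-1.8, 4.4]]


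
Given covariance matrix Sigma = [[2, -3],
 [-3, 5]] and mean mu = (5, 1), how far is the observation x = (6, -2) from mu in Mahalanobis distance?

Step 1 — centre the observation: (x - mu) = (1, -3).

Step 2 — invert Sigma. det(Sigma) = 2·5 - (-3)² = 1.
  Sigma^{-1} = (1/det) · [[d, -b], [-b, a]] = [[5, 3],
 [3, 2]].

Step 3 — form the quadratic (x - mu)^T · Sigma^{-1} · (x - mu):
  Sigma^{-1} · (x - mu) = (-4, -3).
  (x - mu)^T · [Sigma^{-1} · (x - mu)] = (1)·(-4) + (-3)·(-3) = 5.

Step 4 — take square root: d = √(5) ≈ 2.2361.

d(x, mu) = √(5) ≈ 2.2361


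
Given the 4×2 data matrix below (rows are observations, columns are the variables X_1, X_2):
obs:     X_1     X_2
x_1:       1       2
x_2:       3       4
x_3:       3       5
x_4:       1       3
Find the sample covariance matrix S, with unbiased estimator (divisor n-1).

Step 1 — column means:
  mean(X_1) = (1 + 3 + 3 + 1) / 4 = 8/4 = 2
  mean(X_2) = (2 + 4 + 5 + 3) / 4 = 14/4 = 3.5

Step 2 — sample covariance S[i,j] = (1/(n-1)) · Σ_k (x_{k,i} - mean_i) · (x_{k,j} - mean_j), with n-1 = 3.
  S[X_1,X_1] = ((-1)·(-1) + (1)·(1) + (1)·(1) + (-1)·(-1)) / 3 = 4/3 = 1.3333
  S[X_1,X_2] = ((-1)·(-1.5) + (1)·(0.5) + (1)·(1.5) + (-1)·(-0.5)) / 3 = 4/3 = 1.3333
  S[X_2,X_2] = ((-1.5)·(-1.5) + (0.5)·(0.5) + (1.5)·(1.5) + (-0.5)·(-0.5)) / 3 = 5/3 = 1.6667

S is symmetric (S[j,i] = S[i,j]). Assembling:

S = [[1.3333, 1.3333],
 [1.3333, 1.6667]]


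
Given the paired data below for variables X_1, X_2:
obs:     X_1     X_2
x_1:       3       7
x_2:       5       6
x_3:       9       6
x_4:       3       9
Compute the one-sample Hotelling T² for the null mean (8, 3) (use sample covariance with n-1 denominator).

Step 1 — sample mean vector:
  mean(X_1) = (3 + 5 + 9 + 3) / 4 = 20/4 = 5
  mean(X_2) = (7 + 6 + 6 + 9) / 4 = 28/4 = 7
  x̄ = (5, 7),  deviation x̄ - mu_0 = (5, 7) - (8, 3) = (-3, 4).

Step 2 — sample covariance matrix, S[i,j] = (1/(n-1)) · Σ_k (x_{k,i} - mean_i) · (x_{k,j} - mean_j), divisor n-1 = 3:
  S[X_1,X_1] = ((-2)·(-2) + (0)·(0) + (4)·(4) + (-2)·(-2)) / 3 = 24/3 = 8
  S[X_1,X_2] = ((-2)·(0) + (0)·(-1) + (4)·(-1) + (-2)·(2)) / 3 = -8/3 = -2.6667
  S[X_2,X_2] = ((0)·(0) + (-1)·(-1) + (-1)·(-1) + (2)·(2)) / 3 = 6/3 = 2
  S = [[8, -2.6667],
 [-2.6667, 2]].

Step 3 — invert S. det(S) = 8·2 - (-2.6667)² = 8.8889.
  S^{-1} = (1/det) · [[d, -b], [-b, a]] = [[0.225, 0.3],
 [0.3, 0.9]].

Step 4 — quadratic form (x̄ - mu_0)^T · S^{-1} · (x̄ - mu_0):
  S^{-1} · (x̄ - mu_0) = (0.525, 2.7),
  (x̄ - mu_0)^T · [...] = (-3)·(0.525) + (4)·(2.7) = 9.225.

Step 5 — scale by n: T² = 4 · 9.225 = 36.9.

T² ≈ 36.9


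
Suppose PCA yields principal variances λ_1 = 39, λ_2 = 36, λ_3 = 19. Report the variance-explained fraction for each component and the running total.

Step 1 — total variance = trace(Sigma) = Σ λ_i = 39 + 36 + 19 = 94.

Step 2 — fraction explained by component i = λ_i / Σ λ:
  PC1: 39/94 = 0.4149
  PC2: 36/94 = 0.383
  PC3: 19/94 = 0.2021

Step 3 — cumulative fraction after k components = (λ_1 + ... + λ_k) / Σ λ:
  k = 1: 39/94 = 0.4149
  k = 2: (39 + 36)/94 = 75/94 = 0.7979
  k = 3: (39 + 36 + 19)/94 = 94/94 = 1

Summary (fraction, with percent):

explained: PC1 0.4149 (41.49%), PC2 0.383 (38.3%), PC3 0.2021 (20.21%);  cumulative: 0.4149, 0.7979, 1


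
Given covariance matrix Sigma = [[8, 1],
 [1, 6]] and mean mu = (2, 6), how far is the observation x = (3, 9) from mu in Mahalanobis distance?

Step 1 — centre the observation: (x - mu) = (1, 3).

Step 2 — invert Sigma. det(Sigma) = 8·6 - (1)² = 47.
  Sigma^{-1} = (1/det) · [[d, -b], [-b, a]] = [[0.1277, -0.0213],
 [-0.0213, 0.1702]].

Step 3 — form the quadratic (x - mu)^T · Sigma^{-1} · (x - mu):
  Sigma^{-1} · (x - mu) = (0.0638, 0.4894).
  (x - mu)^T · [Sigma^{-1} · (x - mu)] = (1)·(0.0638) + (3)·(0.4894) = 1.5319.

Step 4 — take square root: d = √(1.5319) ≈ 1.2377.

d(x, mu) = √(1.5319) ≈ 1.2377


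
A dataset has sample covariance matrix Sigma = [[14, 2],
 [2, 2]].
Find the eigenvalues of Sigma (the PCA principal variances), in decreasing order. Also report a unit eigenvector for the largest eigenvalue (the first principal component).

Step 1 — characteristic polynomial of 2×2 Sigma:
  det(Sigma - λI) = λ² - trace · λ + det = 0.
  trace = 14 + 2 = 16, det = 14·2 - (2)² = 24.
Step 2 — discriminant:
  Δ = trace² - 4·det = 256 - 96 = 160.
Step 3 — eigenvalues:
  λ = (trace ± √Δ)/2 = (16 ± 12.6491)/2,
  λ_1 = 14.3246,  λ_2 = 1.6754.

Step 4 — unit eigenvector for λ_1: solve (Sigma - λ_1 I)v = 0. First row:
  (14 - 14.3246)·v_x + (2)·v_y = 0, i.e. (-0.3246)·v_x + (2)·v_y = 0,
  so v ∝ (b, λ_1 - a) = (2, 0.3246) = u.
  ||u|| = √((2)² + (0.3246)²) = √(4.1053) ≈ 2.0262,
  v_1 = u/||u|| ≈ (0.9871, 0.1602) (||v_1|| = 1).

λ_1 = 14.3246,  λ_2 = 1.6754;  v_1 ≈ (0.9871, 0.1602)


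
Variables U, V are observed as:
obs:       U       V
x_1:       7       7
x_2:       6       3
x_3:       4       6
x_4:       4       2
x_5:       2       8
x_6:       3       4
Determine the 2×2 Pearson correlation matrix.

Step 1 — column means:
  mean(U) = (7 + 6 + 4 + 4 + 2 + 3) / 6 = 26/6 = 4.3333
  mean(V) = (7 + 3 + 6 + 2 + 8 + 4) / 6 = 30/6 = 5

Step 2 — sample variances and covariances s[i,j] = (1/(n-1)) · Σ_k (x_{k,i} - mean_i) · (x_{k,j} - mean_j), with n-1 = 5:
  s[U,U] = ((2.6667)·(2.6667) + (1.6667)·(1.6667) + (-0.3333)·(-0.3333) + (-0.3333)·(-0.3333) + (-2.3333)·(-2.3333) + (-1.3333)·(-1.3333)) / 5 = 17.3333/5 = 3.4667
  s[U,V] = ((2.6667)·(2) + (1.6667)·(-2) + (-0.3333)·(1) + (-0.3333)·(-3) + (-2.3333)·(3) + (-1.3333)·(-1)) / 5 = -3/5 = -0.6
  s[V,V] = ((2)·(2) + (-2)·(-2) + (1)·(1) + (-3)·(-3) + (3)·(3) + (-1)·(-1)) / 5 = 28/5 = 5.6
  Sample standard deviations s_i = √(s[i,i]):
  s(U) = √(3.4667) = 1.8619
  s(V) = √(5.6) = 2.3664

Step 3 — r_{ij} = s_{ij} / (s_i · s_j):
  r[U,U] = 1 (diagonal).
  r[U,V] = -0.6 / (1.8619 · 2.3664) = -0.6 / 4.4061 = -0.1362
  r[V,V] = 1 (diagonal).

R is symmetric with unit diagonal. Assembling:

R = [[1, -0.1362],
 [-0.1362, 1]]


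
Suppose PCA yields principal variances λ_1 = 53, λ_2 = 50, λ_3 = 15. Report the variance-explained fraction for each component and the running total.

Step 1 — total variance = trace(Sigma) = Σ λ_i = 53 + 50 + 15 = 118.

Step 2 — fraction explained by component i = λ_i / Σ λ:
  PC1: 53/118 = 0.4492
  PC2: 50/118 = 0.4237
  PC3: 15/118 = 0.1271

Step 3 — cumulative fraction after k components = (λ_1 + ... + λ_k) / Σ λ:
  k = 1: 53/118 = 0.4492
  k = 2: (53 + 50)/118 = 103/118 = 0.8729
  k = 3: (53 + 50 + 15)/118 = 118/118 = 1

Summary (fraction, with percent):

explained: PC1 0.4492 (44.92%), PC2 0.4237 (42.37%), PC3 0.1271 (12.71%);  cumulative: 0.4492, 0.8729, 1


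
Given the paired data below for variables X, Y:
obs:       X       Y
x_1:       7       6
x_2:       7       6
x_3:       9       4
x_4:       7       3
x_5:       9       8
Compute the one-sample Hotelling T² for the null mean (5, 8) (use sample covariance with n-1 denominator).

Step 1 — sample mean vector:
  mean(X) = (7 + 7 + 9 + 7 + 9) / 5 = 39/5 = 7.8
  mean(Y) = (6 + 6 + 4 + 3 + 8) / 5 = 27/5 = 5.4
  x̄ = (7.8, 5.4),  deviation x̄ - mu_0 = (7.8, 5.4) - (5, 8) = (2.8, -2.6).

Step 2 — sample covariance matrix, S[i,j] = (1/(n-1)) · Σ_k (x_{k,i} - mean_i) · (x_{k,j} - mean_j), divisor n-1 = 4:
  S[X,X] = ((-0.8)·(-0.8) + (-0.8)·(-0.8) + (1.2)·(1.2) + (-0.8)·(-0.8) + (1.2)·(1.2)) / 4 = 4.8/4 = 1.2
  S[X,Y] = ((-0.8)·(0.6) + (-0.8)·(0.6) + (1.2)·(-1.4) + (-0.8)·(-2.4) + (1.2)·(2.6)) / 4 = 2.4/4 = 0.6
  S[Y,Y] = ((0.6)·(0.6) + (0.6)·(0.6) + (-1.4)·(-1.4) + (-2.4)·(-2.4) + (2.6)·(2.6)) / 4 = 15.2/4 = 3.8
  S = [[1.2, 0.6],
 [0.6, 3.8]].

Step 3 — invert S. det(S) = 1.2·3.8 - (0.6)² = 4.2.
  S^{-1} = (1/det) · [[d, -b], [-b, a]] = [[0.9048, -0.1429],
 [-0.1429, 0.2857]].

Step 4 — quadratic form (x̄ - mu_0)^T · S^{-1} · (x̄ - mu_0):
  S^{-1} · (x̄ - mu_0) = (2.9048, -1.1429),
  (x̄ - mu_0)^T · [...] = (2.8)·(2.9048) + (-2.6)·(-1.1429) = 11.1048.

Step 5 — scale by n: T² = 5 · 11.1048 = 55.5238.

T² ≈ 55.5238
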